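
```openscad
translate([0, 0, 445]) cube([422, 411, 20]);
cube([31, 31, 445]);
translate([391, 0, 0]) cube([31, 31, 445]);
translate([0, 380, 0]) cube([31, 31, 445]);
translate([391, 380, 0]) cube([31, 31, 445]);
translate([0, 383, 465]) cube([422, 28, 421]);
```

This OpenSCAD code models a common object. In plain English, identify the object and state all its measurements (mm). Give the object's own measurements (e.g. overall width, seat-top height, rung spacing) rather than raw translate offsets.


A chair. The seat is a 422×411×20 mm slab with its top at z = 465 mm, on four 31×31 mm corner legs (flush with the seat edges, standing on z = 0). A flat backrest 28 mm thick, 421 mm tall, spans the full seat width and rises from the seat top along its +y edge, rear face flush with the rear of the seat.


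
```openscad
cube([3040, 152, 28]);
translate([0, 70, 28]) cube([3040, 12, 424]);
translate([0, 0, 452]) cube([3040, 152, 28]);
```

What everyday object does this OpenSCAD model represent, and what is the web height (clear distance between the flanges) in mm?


An I-beam. The web height is 424 mm.

Two wide flanges with a thin centred web — an I-beam. Overall 480 mm minus two 28 mm flanges gives a web of 480 − 2·28 = 424 mm.


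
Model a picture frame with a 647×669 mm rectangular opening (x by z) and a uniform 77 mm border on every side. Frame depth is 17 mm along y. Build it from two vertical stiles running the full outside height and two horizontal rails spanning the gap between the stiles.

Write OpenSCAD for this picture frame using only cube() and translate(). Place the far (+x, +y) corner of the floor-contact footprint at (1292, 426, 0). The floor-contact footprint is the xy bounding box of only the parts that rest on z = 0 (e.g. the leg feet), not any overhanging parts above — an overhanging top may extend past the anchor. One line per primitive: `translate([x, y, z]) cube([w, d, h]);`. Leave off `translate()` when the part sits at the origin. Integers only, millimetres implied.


translate([491, 409, 0]) cube([77, 17, 823]);
translate([1215, 409, 0]) cube([77, 17, 823]);
translate([568, 409, 0]) cube([647, 17, 77]);
translate([568, 409, 746]) cube([647, 17, 77]);


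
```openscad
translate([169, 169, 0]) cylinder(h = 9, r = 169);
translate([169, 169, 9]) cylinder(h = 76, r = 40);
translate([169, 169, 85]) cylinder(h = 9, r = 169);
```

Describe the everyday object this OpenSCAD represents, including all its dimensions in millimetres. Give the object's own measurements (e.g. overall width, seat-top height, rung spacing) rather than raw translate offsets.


A spool: two coaxial disc flanges of radius 169 mm and thickness 9 mm, joined by a core cylinder of radius 40 mm and height 76 mm. The lower flange rests on z = 0 and the three cylinders share a vertical axis.


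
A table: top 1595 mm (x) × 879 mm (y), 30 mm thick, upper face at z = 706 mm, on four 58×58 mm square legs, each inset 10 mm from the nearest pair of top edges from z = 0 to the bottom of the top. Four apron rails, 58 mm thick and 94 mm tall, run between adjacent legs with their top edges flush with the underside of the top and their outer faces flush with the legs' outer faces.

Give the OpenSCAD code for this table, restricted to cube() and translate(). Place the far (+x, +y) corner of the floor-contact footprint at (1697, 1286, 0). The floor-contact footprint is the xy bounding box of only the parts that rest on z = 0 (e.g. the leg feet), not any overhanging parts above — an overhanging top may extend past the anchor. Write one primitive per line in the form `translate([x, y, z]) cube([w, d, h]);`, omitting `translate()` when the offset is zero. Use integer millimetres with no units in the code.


// leg_h = 706 - 30 = 676
// apron z = 676 - 94 = 582
translate([112, 417, 676]) cube([1595, 879, 30]);
translate([122, 427, 0]) cube([58, 58, 676]);
translate([1639, 427, 0]) cube([58, 58, 676]);
translate([122, 1228, 0]) cube([58, 58, 676]);
translate([1639, 1228, 0]) cube([58, 58, 676]);
translate([180, 427, 582]) cube([1459, 58, 94]);
translate([180, 1228, 582]) cube([1459, 58, 94]);
translate([122, 485, 582]) cube([58, 743, 94]);
translate([1639, 485, 582]) cube([58, 743, 94]);


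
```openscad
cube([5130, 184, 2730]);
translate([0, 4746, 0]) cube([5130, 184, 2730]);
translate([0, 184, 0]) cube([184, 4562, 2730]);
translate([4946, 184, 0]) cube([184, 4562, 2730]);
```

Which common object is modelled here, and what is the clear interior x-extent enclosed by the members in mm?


A house (or room) frame. The interior width is 4762 mm.

Four 2730 mm walls enclosing a rectangle with no floor or roof — a room or house frame. Outside width is 5130 mm and wall thickness is 184 mm, so the interior width is 5130 − 2 × 184 = 4762 mm.


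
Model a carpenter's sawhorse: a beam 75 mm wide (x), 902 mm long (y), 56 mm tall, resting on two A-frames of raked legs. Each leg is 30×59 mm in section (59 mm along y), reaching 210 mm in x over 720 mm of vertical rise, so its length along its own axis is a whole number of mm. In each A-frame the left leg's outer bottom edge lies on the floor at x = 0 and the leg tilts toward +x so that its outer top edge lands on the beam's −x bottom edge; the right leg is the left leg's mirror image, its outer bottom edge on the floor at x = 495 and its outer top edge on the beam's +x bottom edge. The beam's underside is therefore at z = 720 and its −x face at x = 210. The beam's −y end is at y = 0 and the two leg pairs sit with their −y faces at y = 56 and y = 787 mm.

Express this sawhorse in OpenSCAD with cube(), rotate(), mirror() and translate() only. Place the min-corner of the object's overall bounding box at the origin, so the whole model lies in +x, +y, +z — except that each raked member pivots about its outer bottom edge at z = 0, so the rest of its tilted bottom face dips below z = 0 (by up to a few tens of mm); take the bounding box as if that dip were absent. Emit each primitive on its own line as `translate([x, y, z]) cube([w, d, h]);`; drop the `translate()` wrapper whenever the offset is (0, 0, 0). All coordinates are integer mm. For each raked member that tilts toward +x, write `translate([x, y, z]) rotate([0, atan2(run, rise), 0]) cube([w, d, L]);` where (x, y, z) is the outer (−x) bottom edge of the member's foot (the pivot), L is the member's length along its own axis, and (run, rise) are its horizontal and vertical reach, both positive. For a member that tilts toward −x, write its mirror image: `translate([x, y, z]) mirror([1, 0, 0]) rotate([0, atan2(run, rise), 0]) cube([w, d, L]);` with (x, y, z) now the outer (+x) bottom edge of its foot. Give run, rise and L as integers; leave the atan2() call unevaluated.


translate([210, 0, 720]) cube([75, 902, 56]);
translate([0, 56, 0]) rotate([0, atan2(210, 720), 0]) cube([30, 59, 750]);
translate([495, 56, 0]) mirror([1, 0, 0]) rotate([0, atan2(210, 720), 0]) cube([30, 59, 750]);
translate([0, 787, 0]) rotate([0, atan2(210, 720), 0]) cube([30, 59, 750]);
translate([495, 787, 0]) mirror([1, 0, 0]) rotate([0, atan2(210, 720), 0]) cube([30, 59, 750]);


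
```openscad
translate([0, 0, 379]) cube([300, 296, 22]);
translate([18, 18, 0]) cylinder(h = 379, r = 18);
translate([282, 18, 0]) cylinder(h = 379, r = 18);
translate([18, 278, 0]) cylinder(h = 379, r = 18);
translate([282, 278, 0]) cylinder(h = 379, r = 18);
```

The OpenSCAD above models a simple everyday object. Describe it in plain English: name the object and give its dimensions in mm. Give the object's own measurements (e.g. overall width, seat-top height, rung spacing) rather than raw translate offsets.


A four-legged stool. The seat is a 300×296×22 mm slab whose top surface is at z = 401 mm; four round legs, each 36 mm in diameter, run from the floor (z = 0) to the underside of the seat, each leg's axis is inset half a diameter from the nearest pair of seat edges (so the leg's bounding box is flush with the corner).


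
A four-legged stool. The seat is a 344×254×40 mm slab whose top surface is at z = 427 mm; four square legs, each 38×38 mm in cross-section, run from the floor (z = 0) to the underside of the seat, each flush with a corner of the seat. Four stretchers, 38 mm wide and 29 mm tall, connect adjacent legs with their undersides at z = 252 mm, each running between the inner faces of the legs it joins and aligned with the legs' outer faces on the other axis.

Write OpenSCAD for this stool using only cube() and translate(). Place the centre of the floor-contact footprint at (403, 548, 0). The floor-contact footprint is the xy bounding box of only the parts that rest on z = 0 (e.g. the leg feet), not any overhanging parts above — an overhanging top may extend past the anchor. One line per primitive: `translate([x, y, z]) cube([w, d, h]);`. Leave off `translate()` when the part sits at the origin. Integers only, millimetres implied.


translate([231, 421, 387]) cube([344, 254, 40]);
translate([231, 421, 0]) cube([38, 38, 387]);
translate([537, 421, 0]) cube([38, 38, 387]);
translate([231, 637, 0]) cube([38, 38, 387]);
translate([537, 637, 0]) cube([38, 38, 387]);
translate([269, 421, 252]) cube([268, 38, 29]);
translate([269, 637, 252]) cube([268, 38, 29]);
translate([231, 459, 252]) cube([38, 178, 29]);
translate([537, 459, 252]) cube([38, 178, 29]);


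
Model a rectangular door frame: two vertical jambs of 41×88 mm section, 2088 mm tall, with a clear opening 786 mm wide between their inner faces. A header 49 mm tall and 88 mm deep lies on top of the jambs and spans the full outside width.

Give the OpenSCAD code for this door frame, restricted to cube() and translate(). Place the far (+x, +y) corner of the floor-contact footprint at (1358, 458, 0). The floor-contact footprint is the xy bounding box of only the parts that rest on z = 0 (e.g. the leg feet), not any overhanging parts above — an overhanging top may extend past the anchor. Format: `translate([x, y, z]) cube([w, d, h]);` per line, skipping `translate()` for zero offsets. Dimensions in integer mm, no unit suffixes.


translate([490, 370, 0]) cube([41, 88, 2088]);
translate([1317, 370, 0]) cube([41, 88, 2088]);
translate([490, 370, 2088]) cube([868, 88, 49]);


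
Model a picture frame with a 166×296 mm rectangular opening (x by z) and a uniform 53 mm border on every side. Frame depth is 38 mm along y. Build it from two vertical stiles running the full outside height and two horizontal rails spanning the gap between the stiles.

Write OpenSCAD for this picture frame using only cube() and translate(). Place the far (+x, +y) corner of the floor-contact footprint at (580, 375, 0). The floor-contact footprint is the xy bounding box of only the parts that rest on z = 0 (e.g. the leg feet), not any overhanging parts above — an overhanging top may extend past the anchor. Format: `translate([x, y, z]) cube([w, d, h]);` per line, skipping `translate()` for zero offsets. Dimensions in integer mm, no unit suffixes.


translate([308, 337, 0]) cube([53, 38, 402]);
translate([527, 337, 0]) cube([53, 38, 402]);
translate([361, 337, 0]) cube([166, 38, 53]);
translate([361, 337, 349]) cube([166, 38, 53]);


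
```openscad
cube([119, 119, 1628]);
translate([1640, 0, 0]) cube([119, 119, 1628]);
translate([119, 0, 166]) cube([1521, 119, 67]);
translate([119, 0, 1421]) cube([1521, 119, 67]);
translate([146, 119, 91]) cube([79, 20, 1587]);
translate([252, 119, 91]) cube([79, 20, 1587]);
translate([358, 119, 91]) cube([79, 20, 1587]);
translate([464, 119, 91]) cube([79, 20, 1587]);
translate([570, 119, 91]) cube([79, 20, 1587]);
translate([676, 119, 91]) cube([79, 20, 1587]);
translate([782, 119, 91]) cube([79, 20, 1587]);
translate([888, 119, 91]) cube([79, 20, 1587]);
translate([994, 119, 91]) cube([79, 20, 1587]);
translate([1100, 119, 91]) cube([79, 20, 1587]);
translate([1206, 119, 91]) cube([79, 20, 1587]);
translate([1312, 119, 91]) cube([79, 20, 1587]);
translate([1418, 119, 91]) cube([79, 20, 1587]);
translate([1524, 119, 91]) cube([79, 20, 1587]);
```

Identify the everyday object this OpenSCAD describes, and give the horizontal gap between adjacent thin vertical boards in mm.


A fence section. The picket gap is 27 mm.

Two posts, two rails, 14 pickets — a fence section. Span 1521 mm holds 14 pickets of 79 mm with 15 equal gaps: ⌊(1521 − 14·79) / 15⌋ = 27 mm.


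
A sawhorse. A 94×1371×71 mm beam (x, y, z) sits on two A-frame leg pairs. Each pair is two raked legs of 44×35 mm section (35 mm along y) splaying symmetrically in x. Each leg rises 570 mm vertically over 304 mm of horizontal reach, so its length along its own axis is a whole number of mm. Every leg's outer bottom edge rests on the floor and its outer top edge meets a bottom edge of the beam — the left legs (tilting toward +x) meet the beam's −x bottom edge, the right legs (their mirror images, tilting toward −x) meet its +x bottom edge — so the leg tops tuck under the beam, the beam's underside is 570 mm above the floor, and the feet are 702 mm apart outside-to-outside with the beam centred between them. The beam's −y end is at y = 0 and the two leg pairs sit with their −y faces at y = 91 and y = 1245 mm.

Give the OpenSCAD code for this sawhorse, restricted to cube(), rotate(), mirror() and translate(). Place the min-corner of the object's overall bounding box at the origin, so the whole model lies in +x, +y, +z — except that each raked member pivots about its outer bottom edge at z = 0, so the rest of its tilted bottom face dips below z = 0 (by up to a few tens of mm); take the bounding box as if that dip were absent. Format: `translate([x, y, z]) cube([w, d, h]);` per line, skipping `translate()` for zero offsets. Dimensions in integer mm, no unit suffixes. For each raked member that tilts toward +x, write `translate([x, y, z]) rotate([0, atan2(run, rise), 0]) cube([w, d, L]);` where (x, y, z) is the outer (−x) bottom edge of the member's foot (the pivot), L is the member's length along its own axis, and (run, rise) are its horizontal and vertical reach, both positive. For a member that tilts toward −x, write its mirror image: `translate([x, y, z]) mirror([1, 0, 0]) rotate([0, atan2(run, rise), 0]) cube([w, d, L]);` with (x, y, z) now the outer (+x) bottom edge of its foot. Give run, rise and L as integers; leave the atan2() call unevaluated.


translate([304, 0, 570]) cube([94, 1371, 71]);
translate([0, 91, 0]) rotate([0, atan2(304, 570), 0]) cube([44, 35, 646]);
translate([702, 91, 0]) mirror([1, 0, 0]) rotate([0, atan2(304, 570), 0]) cube([44, 35, 646]);
translate([0, 1245, 0]) rotate([0, atan2(304, 570), 0]) cube([44, 35, 646]);
translate([702, 1245, 0]) mirror([1, 0, 0]) rotate([0, atan2(304, 570), 0]) cube([44, 35, 646]);


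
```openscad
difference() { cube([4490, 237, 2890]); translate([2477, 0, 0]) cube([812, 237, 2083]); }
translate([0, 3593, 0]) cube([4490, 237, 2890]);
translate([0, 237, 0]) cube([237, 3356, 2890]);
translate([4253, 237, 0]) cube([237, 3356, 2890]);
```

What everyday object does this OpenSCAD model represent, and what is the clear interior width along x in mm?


A single room. The interior width is 4016 mm.

Four walls enclosing a rectangle with a door in the front wall — a room. Outside width 4490 minus two 237 mm walls gives 4016 mm.


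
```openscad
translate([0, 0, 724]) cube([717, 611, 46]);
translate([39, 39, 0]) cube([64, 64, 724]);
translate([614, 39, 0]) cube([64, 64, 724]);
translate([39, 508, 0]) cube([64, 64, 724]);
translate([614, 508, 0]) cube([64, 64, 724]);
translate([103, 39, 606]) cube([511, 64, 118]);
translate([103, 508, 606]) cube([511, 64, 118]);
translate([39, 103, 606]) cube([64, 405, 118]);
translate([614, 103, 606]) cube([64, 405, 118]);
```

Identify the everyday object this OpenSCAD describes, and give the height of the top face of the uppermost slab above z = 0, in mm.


A table. The table height is 770 mm.

A 717×611×46 slab sits at z = 724 on four 64 mm square posts — a table. The top surface is at 724 + 46 = 770 mm.


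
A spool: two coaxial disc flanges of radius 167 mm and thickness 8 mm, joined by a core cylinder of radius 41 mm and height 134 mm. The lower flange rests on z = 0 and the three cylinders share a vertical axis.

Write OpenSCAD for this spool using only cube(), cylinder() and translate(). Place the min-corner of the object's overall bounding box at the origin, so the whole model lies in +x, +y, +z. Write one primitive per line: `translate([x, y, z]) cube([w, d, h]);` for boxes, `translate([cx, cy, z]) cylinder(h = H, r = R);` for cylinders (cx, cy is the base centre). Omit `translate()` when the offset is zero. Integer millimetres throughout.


translate([167, 167, 0]) cylinder(h = 8, r = 167);
translate([167, 167, 8]) cylinder(h = 134, r = 41);
translate([167, 167, 142]) cylinder(h = 8, r = 167);


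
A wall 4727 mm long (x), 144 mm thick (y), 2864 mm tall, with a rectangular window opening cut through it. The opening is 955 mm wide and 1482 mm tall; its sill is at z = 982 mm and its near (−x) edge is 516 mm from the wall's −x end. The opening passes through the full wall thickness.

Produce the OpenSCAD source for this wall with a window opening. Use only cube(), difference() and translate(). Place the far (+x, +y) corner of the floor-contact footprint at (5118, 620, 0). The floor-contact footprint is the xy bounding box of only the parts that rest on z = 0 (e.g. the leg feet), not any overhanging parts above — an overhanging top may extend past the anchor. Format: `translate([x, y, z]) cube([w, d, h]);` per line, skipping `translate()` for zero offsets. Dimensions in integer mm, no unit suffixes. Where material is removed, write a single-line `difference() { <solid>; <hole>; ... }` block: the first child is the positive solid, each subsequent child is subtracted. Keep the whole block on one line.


difference() { translate([391, 476, 0]) cube([4727, 144, 2864]); translate([907, 476, 982]) cube([955, 144, 1482]); }


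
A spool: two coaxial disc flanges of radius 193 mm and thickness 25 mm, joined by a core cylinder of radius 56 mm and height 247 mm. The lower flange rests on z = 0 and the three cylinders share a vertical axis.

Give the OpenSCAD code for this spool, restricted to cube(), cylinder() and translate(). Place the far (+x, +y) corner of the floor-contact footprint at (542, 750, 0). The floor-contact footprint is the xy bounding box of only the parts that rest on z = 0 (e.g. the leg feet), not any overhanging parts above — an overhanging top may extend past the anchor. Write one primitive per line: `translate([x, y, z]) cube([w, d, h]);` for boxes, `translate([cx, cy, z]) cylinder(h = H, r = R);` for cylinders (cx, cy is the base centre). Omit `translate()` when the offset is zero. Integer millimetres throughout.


translate([349, 557, 0]) cylinder(h = 25, r = 193);
translate([349, 557, 25]) cylinder(h = 247, r = 56);
translate([349, 557, 272]) cylinder(h = 25, r = 193);


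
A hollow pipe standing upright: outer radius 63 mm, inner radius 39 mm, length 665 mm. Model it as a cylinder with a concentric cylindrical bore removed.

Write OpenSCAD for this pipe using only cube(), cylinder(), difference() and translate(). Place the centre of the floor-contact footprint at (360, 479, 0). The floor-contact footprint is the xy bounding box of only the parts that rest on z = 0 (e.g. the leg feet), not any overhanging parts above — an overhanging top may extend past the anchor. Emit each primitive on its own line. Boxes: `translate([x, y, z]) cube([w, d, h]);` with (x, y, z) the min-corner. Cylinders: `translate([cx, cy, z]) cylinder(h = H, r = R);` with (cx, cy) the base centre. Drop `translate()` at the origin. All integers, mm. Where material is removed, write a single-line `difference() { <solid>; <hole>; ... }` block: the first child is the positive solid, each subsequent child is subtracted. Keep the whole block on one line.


difference() { translate([360, 479, 0]) cylinder(h = 665, r = 63); translate([360, 479, 0]) cylinder(h = 665, r = 39); }


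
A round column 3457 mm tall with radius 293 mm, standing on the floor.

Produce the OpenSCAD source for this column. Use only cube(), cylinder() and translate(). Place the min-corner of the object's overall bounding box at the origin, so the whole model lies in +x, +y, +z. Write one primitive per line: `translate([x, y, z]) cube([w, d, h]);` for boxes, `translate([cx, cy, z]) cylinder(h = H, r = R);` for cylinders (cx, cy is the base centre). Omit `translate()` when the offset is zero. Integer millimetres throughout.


translate([293, 293, 0]) cylinder(h = 3457, r = 293);


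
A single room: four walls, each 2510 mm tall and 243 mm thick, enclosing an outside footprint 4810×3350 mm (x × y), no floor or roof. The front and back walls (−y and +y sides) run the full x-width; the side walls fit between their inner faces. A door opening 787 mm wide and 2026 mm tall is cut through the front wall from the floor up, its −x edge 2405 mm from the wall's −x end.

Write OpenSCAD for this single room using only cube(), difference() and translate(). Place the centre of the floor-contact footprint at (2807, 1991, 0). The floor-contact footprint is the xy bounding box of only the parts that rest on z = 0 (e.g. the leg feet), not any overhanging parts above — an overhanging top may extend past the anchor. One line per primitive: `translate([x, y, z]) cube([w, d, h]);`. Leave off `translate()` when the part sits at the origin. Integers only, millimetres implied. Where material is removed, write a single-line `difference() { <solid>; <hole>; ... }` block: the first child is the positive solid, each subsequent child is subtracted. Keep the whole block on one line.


difference() { translate([402, 316, 0]) cube([4810, 243, 2510]); translate([2807, 316, 0]) cube([787, 243, 2026]); }
translate([402, 3423, 0]) cube([4810, 243, 2510]);
translate([402, 559, 0]) cube([243, 2864, 2510]);
translate([4969, 559, 0]) cube([243, 2864, 2510]);


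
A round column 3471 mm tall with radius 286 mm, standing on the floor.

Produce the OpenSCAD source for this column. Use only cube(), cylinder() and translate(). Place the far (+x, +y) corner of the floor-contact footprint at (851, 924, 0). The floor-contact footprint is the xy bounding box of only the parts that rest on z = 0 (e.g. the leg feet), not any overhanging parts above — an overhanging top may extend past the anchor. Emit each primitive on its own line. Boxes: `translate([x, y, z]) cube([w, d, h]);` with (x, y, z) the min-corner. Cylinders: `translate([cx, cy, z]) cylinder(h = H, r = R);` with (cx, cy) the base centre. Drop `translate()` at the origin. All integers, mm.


translate([565, 638, 0]) cylinder(h = 3471, r = 286);


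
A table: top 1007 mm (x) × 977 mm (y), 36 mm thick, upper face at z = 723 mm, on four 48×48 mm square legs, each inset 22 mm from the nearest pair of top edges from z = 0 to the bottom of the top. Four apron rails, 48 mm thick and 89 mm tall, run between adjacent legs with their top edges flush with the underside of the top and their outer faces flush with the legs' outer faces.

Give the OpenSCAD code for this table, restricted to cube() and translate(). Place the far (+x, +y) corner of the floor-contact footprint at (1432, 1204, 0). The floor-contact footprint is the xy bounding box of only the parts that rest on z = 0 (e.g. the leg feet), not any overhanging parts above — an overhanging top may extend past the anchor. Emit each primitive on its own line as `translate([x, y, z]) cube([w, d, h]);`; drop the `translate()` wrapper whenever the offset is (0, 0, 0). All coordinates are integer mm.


// leg_h = 723 - 36 = 687
// apron z = 687 - 89 = 598
translate([447, 249, 687]) cube([1007, 977, 36]);
translate([469, 271, 0]) cube([48, 48, 687]);
translate([1384, 271, 0]) cube([48, 48, 687]);
translate([469, 1156, 0]) cube([48, 48, 687]);
translate([1384, 1156, 0]) cube([48, 48, 687]);
translate([517, 271, 598]) cube([867, 48, 89]);
translate([517, 1156, 598]) cube([867, 48, 89]);
translate([469, 319, 598]) cube([48, 837, 89]);
translate([1384, 319, 598]) cube([48, 837, 89]);


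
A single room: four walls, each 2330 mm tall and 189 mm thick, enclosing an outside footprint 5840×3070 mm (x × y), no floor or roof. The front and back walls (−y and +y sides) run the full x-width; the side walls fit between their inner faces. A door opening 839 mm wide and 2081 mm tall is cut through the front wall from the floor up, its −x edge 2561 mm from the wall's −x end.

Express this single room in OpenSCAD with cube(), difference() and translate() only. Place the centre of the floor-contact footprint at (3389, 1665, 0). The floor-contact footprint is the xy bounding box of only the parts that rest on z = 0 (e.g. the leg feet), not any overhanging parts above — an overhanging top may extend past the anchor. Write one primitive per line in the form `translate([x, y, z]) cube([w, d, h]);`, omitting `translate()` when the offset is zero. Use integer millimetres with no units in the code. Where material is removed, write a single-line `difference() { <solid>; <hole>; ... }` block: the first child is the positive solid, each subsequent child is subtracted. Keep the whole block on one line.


difference() { translate([469, 130, 0]) cube([5840, 189, 2330]); translate([3030, 130, 0]) cube([839, 189, 2081]); }
translate([469, 3011, 0]) cube([5840, 189, 2330]);
translate([469, 319, 0]) cube([189, 2692, 2330]);
translate([6120, 319, 0]) cube([189, 2692, 2330]);


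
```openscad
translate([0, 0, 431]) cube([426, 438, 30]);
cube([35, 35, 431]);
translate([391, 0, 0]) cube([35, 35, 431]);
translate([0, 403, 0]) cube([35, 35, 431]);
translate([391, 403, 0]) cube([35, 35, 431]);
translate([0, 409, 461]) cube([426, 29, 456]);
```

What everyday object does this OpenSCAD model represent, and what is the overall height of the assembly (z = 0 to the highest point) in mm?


A chair. The overall height is 917 mm.

A slab on four corner posts with a tall panel at the back — a chair. The seat slab sits at z = 431 with thickness 30, and the 456 mm backrest starts at the seat top, so the overall height is 431 + 30 + 456 = 917 mm.


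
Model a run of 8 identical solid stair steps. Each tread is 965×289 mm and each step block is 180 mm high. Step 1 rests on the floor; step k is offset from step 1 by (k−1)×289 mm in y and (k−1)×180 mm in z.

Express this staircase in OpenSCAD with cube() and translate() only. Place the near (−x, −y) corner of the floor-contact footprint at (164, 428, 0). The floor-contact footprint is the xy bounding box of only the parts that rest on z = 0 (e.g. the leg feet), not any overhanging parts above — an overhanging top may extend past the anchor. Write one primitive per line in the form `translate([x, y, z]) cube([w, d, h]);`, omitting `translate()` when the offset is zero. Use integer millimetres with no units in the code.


translate([164, 428, 0]) cube([965, 289, 180]);
translate([164, 717, 180]) cube([965, 289, 180]);
translate([164, 1006, 360]) cube([965, 289, 180]);
translate([164, 1295, 540]) cube([965, 289, 180]);
translate([164, 1584, 720]) cube([965, 289, 180]);
translate([164, 1873, 900]) cube([965, 289, 180]);
translate([164, 2162, 1080]) cube([965, 289, 180]);
translate([164, 2451, 1260]) cube([965, 289, 180]);


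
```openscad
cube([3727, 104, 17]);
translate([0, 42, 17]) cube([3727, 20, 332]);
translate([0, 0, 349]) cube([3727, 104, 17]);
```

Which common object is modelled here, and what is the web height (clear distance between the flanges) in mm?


An I-beam. The web height is 332 mm.

Two wide flanges with a thin centred web — an I-beam. Overall 366 mm minus two 17 mm flanges gives a web of 366 − 2·17 = 332 mm.


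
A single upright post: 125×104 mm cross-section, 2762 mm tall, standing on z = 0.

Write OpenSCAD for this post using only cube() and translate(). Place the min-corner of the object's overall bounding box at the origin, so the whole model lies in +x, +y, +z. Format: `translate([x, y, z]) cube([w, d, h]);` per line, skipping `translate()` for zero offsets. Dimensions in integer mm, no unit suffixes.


cube([125, 104, 2762]);


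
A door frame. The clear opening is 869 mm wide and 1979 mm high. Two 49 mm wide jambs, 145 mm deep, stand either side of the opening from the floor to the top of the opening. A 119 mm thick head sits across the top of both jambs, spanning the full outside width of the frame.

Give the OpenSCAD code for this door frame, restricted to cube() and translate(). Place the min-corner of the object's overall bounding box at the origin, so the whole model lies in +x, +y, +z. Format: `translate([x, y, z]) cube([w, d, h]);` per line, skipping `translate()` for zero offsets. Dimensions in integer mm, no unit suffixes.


cube([49, 145, 1979]);
translate([918, 0, 0]) cube([49, 145, 1979]);
translate([0, 0, 1979]) cube([967, 145, 119]);


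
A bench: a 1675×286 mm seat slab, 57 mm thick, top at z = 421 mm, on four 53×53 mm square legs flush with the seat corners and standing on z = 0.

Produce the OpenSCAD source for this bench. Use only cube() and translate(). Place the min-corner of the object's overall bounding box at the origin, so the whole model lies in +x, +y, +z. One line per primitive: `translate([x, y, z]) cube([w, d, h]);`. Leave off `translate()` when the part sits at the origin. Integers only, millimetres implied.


translate([0, 0, 364]) cube([1675, 286, 57]);
cube([53, 53, 364]);
translate([0, 233, 0]) cube([53, 53, 364]);
translate([1622, 0, 0]) cube([53, 53, 364]);
translate([1622, 233, 0]) cube([53, 53, 364]);


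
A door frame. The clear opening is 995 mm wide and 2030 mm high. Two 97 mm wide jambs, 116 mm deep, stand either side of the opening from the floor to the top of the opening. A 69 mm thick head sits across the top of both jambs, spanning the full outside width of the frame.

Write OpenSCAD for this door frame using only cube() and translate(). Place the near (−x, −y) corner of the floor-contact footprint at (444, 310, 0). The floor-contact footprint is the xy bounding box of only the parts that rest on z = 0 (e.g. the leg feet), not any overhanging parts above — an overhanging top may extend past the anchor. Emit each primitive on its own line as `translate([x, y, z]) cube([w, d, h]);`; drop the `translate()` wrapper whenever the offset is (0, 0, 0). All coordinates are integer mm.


translate([444, 310, 0]) cube([97, 116, 2030]);
translate([1536, 310, 0]) cube([97, 116, 2030]);
translate([444, 310, 2030]) cube([1189, 116, 69]);


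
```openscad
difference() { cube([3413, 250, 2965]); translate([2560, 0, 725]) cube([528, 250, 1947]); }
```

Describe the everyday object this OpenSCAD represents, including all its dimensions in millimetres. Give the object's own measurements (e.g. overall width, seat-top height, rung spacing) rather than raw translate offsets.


A wall 3413 mm long (x), 250 mm thick (y), 2965 mm tall, with a rectangular window opening cut through it. The opening is 528 mm wide and 1947 mm tall; its sill is at z = 725 mm and its near (−x) edge is 2560 mm from the wall's −x end. The opening passes through the full wall thickness.


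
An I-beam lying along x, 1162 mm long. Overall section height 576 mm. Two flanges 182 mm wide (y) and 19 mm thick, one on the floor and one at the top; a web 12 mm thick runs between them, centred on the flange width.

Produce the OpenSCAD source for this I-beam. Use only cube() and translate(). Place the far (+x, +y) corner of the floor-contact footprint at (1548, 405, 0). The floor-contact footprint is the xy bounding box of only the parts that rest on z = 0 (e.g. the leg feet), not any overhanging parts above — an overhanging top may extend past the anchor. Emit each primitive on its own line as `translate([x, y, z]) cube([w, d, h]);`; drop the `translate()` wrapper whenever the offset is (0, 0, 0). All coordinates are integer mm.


translate([386, 223, 0]) cube([1162, 182, 19]);
translate([386, 308, 19]) cube([1162, 12, 538]);
translate([386, 223, 557]) cube([1162, 182, 19]);


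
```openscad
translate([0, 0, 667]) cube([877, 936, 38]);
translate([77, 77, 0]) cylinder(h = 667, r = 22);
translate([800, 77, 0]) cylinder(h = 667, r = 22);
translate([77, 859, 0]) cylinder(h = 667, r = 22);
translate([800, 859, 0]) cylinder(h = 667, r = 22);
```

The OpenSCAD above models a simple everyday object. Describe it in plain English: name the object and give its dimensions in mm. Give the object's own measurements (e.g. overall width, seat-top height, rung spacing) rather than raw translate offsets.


A table: top 877 mm (x) × 936 mm (y), 38 mm thick, upper face at z = 705 mm, on four round legs of 44 mm diameter, each leg's bounding box inset 55 mm from the nearest pair of top edges from z = 0 to the bottom of the top.


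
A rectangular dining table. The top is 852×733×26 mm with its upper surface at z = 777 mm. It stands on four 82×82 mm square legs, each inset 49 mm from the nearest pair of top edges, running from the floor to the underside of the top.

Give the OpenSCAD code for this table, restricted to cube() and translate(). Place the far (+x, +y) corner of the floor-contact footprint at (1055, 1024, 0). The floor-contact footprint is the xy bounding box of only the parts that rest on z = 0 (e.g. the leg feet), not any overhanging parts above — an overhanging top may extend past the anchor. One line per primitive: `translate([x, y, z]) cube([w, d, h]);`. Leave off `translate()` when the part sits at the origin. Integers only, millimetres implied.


translate([252, 340, 751]) cube([852, 733, 26]);
translate([301, 389, 0]) cube([82, 82, 751]);
translate([973, 389, 0]) cube([82, 82, 751]);
translate([301, 942, 0]) cube([82, 82, 751]);
translate([973, 942, 0]) cube([82, 82, 751]);


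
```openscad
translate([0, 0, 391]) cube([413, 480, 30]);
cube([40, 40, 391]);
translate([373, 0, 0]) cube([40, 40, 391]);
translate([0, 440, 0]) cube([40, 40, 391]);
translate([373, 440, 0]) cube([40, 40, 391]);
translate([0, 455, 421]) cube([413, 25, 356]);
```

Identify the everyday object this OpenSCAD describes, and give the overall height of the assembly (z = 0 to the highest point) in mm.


A chair. The overall height is 777 mm.

A slab on four corner posts with a tall panel at the back — a chair. The seat slab sits at z = 391 with thickness 30, and the 356 mm backrest starts at the seat top, so the overall height is 391 + 30 + 356 = 777 mm.


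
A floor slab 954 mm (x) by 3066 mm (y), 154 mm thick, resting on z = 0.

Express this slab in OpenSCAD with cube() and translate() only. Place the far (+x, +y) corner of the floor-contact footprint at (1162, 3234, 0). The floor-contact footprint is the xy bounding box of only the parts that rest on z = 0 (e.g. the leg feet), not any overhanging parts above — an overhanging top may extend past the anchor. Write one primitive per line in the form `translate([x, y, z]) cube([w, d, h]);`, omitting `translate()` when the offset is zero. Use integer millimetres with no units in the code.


translate([208, 168, 0]) cube([954, 3066, 154]);


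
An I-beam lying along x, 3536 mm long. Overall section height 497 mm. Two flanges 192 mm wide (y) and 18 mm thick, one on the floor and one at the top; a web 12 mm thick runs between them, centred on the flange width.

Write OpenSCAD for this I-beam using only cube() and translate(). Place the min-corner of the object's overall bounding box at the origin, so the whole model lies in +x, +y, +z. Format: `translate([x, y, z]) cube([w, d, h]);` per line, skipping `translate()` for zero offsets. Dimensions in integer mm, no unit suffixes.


cube([3536, 192, 18]);
translate([0, 90, 18]) cube([3536, 12, 461]);
translate([0, 0, 479]) cube([3536, 192, 18]);


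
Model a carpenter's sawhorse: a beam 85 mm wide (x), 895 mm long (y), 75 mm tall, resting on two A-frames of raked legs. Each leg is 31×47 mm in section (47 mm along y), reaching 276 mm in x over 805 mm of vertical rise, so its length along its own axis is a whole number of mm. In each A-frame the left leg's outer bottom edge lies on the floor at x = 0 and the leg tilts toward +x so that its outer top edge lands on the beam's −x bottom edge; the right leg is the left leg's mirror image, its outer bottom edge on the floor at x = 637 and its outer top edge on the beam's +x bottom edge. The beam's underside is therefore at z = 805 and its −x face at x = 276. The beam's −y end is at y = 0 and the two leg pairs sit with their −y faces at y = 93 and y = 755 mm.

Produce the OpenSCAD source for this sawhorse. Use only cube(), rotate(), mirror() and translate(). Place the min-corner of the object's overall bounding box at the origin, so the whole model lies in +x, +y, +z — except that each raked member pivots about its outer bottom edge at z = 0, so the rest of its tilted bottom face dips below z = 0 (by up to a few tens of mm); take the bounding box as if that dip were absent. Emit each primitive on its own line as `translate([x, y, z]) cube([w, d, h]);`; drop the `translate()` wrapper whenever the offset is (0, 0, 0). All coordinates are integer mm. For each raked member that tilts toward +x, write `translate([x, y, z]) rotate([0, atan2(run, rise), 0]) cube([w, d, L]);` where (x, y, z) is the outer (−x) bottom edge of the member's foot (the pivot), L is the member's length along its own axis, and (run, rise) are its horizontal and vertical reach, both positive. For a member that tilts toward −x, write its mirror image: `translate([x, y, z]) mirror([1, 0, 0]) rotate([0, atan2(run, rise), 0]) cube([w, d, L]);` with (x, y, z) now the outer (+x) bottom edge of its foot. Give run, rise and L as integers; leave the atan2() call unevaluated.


translate([276, 0, 805]) cube([85, 895, 75]);
translate([0, 93, 0]) rotate([0, atan2(276, 805), 0]) cube([31, 47, 851]);
translate([637, 93, 0]) mirror([1, 0, 0]) rotate([0, atan2(276, 805), 0]) cube([31, 47, 851]);
translate([0, 755, 0]) rotate([0, atan2(276, 805), 0]) cube([31, 47, 851]);
translate([637, 755, 0]) mirror([1, 0, 0]) rotate([0, atan2(276, 805), 0]) cube([31, 47, 851]);


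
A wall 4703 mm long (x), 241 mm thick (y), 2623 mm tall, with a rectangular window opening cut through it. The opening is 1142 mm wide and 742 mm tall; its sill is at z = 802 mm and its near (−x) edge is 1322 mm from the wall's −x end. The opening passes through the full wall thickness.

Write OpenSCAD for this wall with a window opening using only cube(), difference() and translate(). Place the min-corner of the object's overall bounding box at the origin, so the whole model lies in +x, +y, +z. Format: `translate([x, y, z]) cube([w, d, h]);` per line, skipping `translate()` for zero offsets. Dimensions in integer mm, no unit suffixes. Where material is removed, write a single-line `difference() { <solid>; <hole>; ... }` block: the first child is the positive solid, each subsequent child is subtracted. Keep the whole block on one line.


difference() { cube([4703, 241, 2623]); translate([1322, 0, 802]) cube([1142, 241, 742]); }


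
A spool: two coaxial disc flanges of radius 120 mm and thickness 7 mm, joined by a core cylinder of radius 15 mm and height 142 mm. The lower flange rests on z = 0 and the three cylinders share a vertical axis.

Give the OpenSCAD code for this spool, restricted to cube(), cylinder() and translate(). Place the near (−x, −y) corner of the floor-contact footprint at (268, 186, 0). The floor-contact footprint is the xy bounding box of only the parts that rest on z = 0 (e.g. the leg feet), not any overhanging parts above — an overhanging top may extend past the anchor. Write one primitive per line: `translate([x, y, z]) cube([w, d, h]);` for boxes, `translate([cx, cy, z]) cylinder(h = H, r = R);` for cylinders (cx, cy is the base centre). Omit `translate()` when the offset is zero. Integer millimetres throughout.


translate([388, 306, 0]) cylinder(h = 7, r = 120);
translate([388, 306, 7]) cylinder(h = 142, r = 15);
translate([388, 306, 149]) cylinder(h = 7, r = 120);


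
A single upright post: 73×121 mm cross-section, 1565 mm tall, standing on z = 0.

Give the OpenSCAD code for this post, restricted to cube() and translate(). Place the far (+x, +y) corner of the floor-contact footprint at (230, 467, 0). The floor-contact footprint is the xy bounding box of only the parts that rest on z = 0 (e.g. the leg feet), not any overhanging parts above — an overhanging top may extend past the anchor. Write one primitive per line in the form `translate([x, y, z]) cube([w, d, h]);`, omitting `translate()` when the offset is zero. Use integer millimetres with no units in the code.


translate([157, 346, 0]) cube([73, 121, 1565]);
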